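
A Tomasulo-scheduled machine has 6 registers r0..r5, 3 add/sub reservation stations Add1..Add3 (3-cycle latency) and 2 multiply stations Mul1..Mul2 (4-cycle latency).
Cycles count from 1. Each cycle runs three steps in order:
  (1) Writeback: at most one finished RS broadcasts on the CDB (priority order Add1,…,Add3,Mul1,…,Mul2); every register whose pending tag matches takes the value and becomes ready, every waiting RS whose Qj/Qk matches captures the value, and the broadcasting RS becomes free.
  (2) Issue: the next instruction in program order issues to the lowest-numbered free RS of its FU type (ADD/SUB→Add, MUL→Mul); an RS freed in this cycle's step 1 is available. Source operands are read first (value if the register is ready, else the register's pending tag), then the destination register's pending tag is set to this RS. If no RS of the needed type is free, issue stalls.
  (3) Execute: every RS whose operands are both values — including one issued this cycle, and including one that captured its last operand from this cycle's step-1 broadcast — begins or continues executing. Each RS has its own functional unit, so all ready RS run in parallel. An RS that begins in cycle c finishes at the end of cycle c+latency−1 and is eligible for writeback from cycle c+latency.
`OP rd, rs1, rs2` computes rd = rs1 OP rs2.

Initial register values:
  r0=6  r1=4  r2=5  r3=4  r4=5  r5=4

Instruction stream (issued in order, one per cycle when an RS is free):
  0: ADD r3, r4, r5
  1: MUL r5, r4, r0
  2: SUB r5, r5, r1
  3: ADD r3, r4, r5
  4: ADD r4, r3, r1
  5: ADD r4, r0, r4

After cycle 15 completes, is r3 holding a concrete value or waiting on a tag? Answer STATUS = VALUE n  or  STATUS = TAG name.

STATUS = VALUE 31

cycle 1: issue ADD r3<-Add1 // r0:6,r1:4,r2:5,r3:Add1,r4:5,r5:4
cycle 2: issue MUL r5<-Mul1 // r0:6,r1:4,r2:5,r3:Add1,r4:5,r5:Mul1
cycle 3: issue SUB r5<-Add2 // r0:6,r1:4,r2:5,r3:Add1,r4:5,r5:Add2
cycle 4: CDB Add1=9; issue ADD r3<-Add1 // r0:6,r1:4,r2:5,r3:Add1,r4:5,r5:Add2
cycle 5: issue ADD r4<-Add3 // r0:6,r1:4,r2:5,r3:Add1,r4:Add3,r5:Add2
cycle 6: CDB Mul1=30; stall // r0:6,r1:4,r2:5,r3:Add1,r4:Add3,r5:Add2
cycle 7: stall // r0:6,r1:4,r2:5,r3:Add1,r4:Add3,r5:Add2
cycle 8: stall // r0:6,r1:4,r2:5,r3:Add1,r4:Add3,r5:Add2
cycle 9: CDB Add2=26; issue ADD r4<-Add2 // r0:6,r1:4,r2:5,r3:Add1,r4:Add2,r5:26
cycle 10: - // r0:6,r1:4,r2:5,r3:Add1,r4:Add2,r5:26
cycle 11: - // r0:6,r1:4,r2:5,r3:Add1,r4:Add2,r5:26
cycle 12: CDB Add1=31 // r0:6,r1:4,r2:5,r3:31,r4:Add2,r5:26
cycle 13: - // r0:6,r1:4,r2:5,r3:31,r4:Add2,r5:26
cycle 14: - // r0:6,r1:4,r2:5,r3:31,r4:Add2,r5:26
cycle 15: CDB Add3=35 // r0:6,r1:4,r2:5,r3:31,r4:Add2,r5:26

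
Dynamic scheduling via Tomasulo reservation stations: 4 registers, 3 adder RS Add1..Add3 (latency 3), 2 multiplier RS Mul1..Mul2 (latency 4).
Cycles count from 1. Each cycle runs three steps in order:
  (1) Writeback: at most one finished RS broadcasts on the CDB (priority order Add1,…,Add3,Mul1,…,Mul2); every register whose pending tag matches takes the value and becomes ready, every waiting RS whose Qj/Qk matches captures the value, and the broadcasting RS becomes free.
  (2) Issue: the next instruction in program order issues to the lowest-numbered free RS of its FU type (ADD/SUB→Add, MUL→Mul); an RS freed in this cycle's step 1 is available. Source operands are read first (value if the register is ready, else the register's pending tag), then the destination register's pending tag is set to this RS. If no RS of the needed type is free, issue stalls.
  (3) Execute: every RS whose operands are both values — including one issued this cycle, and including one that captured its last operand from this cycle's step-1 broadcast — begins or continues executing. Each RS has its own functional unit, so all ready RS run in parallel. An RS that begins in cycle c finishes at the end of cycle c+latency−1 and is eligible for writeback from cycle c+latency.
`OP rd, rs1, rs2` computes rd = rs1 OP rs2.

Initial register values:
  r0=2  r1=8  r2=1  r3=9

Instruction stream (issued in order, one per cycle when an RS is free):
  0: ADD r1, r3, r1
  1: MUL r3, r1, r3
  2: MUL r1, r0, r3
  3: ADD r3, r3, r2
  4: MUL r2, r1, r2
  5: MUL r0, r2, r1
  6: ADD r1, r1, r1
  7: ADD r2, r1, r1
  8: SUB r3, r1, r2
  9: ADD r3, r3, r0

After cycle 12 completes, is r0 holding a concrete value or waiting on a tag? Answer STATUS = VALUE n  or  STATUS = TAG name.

STATUS = TAG Mul2

cycle 1: issue ADD r1<-Add1 // r0:2,r1:Add1,r2:1,r3:9
cycle 2: issue MUL r3<-Mul1 // r0:2,r1:Add1,r2:1,r3:Mul1
cycle 3: issue MUL r1<-Mul2 // r0:2,r1:Mul2,r2:1,r3:Mul1
cycle 4: CDB Add1=17; issue ADD r3<-Add1 // r0:2,r1:Mul2,r2:1,r3:Add1
cycle 5: stall // r0:2,r1:Mul2,r2:1,r3:Add1
cycle 6: stall // r0:2,r1:Mul2,r2:1,r3:Add1
cycle 7: stall // r0:2,r1:Mul2,r2:1,r3:Add1
cycle 8: CDB Mul1=153; issue MUL r2<-Mul1 // r0:2,r1:Mul2,r2:Mul1,r3:Add1
cycle 9: stall // r0:2,r1:Mul2,r2:Mul1,r3:Add1
cycle 10: stall // r0:2,r1:Mul2,r2:Mul1,r3:Add1
cycle 11: CDB Add1=154; stall // r0:2,r1:Mul2,r2:Mul1,r3:154
cycle 12: CDB Mul2=306; issue MUL r0<-Mul2 // r0:Mul2,r1:306,r2:Mul1,r3:154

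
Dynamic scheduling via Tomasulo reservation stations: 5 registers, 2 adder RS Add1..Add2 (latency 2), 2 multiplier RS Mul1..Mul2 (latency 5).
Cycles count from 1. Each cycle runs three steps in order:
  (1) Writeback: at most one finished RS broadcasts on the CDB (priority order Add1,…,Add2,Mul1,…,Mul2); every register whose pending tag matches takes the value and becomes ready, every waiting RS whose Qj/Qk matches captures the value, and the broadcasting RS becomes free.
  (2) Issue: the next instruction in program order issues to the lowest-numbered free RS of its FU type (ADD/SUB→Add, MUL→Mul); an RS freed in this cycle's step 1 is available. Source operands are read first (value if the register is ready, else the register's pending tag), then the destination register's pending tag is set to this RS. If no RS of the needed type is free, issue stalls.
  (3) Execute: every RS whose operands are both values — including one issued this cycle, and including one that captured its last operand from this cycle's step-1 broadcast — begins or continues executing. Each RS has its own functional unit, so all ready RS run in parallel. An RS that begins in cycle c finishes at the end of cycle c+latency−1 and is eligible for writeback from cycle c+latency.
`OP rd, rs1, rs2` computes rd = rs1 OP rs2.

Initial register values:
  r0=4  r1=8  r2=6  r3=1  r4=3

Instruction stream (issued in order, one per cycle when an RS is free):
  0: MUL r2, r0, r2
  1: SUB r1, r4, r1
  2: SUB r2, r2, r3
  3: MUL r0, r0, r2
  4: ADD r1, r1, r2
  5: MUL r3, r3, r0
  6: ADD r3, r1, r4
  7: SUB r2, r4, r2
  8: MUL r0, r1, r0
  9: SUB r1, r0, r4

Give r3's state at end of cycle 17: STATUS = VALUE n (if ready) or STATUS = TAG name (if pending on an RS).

  c1: issue MUL r2<-Mul1  regs: r0:4,r1:8,r2:Mul1,r3:1,r4:3
  c2: issue SUB r1<-Add1  regs: r0:4,r1:Add1,r2:Mul1,r3:1,r4:3
  c3: issue SUB r2<-Add2  regs: r0:4,r1:Add1,r2:Add2,r3:1,r4:3
  c4: CDB Add1=-5; issue MUL r0<-Mul2  regs: r0:Mul2,r1:-5,r2:Add2,r3:1,r4:3
  c5: issue ADD r1<-Add1  regs: r0:Mul2,r1:Add1,r2:Add2,r3:1,r4:3
  c6: CDB Mul1=24; issue MUL r3<-Mul1  regs: r0:Mul2,r1:Add1,r2:Add2,r3:Mul1,r4:3
  c7: stall  regs: r0:Mul2,r1:Add1,r2:Add2,r3:Mul1,r4:3
  c8: CDB Add2=23; issue ADD r3<-Add2  regs: r0:Mul2,r1:Add1,r2:23,r3:Add2,r4:3
  c9: stall  regs: r0:Mul2,r1:Add1,r2:23,r3:Add2,r4:3
  c10: CDB Add1=18; issue SUB r2<-Add1  regs: r0:Mul2,r1:18,r2:Add1,r3:Add2,r4:3
  c11: stall  regs: r0:Mul2,r1:18,r2:Add1,r3:Add2,r4:3
  c12: CDB Add1=-20; stall  regs: r0:Mul2,r1:18,r2:-20,r3:Add2,r4:3
  c13: CDB Add2=21; stall  regs: r0:Mul2,r1:18,r2:-20,r3:21,r4:3
  c14: CDB Mul2=92; issue MUL r0<-Mul2  regs: r0:Mul2,r1:18,r2:-20,r3:21,r4:3
  c15: issue SUB r1<-Add1  regs: r0:Mul2,r1:Add1,r2:-20,r3:21,r4:3
  c16: -  regs: r0:Mul2,r1:Add1,r2:-20,r3:21,r4:3
  c17: -  regs: r0:Mul2,r1:Add1,r2:-20,r3:21,r4:3

STATUS = VALUE 21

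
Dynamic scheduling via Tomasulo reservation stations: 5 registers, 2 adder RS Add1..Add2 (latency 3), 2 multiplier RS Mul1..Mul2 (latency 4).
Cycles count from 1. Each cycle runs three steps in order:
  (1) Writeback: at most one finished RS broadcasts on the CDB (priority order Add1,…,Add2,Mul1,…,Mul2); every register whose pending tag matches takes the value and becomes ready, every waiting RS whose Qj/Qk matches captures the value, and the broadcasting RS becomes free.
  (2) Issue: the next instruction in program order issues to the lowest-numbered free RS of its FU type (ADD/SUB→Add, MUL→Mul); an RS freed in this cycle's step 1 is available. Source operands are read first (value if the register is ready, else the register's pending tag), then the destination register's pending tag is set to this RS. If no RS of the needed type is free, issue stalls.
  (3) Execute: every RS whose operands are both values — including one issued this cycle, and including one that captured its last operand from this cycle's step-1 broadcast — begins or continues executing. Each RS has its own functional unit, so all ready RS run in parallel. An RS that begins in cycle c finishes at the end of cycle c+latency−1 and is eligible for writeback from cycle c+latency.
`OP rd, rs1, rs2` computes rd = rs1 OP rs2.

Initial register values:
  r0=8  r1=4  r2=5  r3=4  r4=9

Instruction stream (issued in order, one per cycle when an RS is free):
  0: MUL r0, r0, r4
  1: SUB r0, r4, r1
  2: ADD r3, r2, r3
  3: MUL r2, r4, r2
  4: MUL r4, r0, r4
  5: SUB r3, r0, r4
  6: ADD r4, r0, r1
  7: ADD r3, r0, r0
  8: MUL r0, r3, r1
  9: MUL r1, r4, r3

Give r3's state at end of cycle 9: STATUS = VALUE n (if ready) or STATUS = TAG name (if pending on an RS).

STATUS = TAG Add1

cycle 1: issue MUL r0<-Mul1 // r0:Mul1,r1:4,r2:5,r3:4,r4:9
cycle 2: issue SUB r0<-Add1 // r0:Add1,r1:4,r2:5,r3:4,r4:9
cycle 3: issue ADD r3<-Add2 // r0:Add1,r1:4,r2:5,r3:Add2,r4:9
cycle 4: issue MUL r2<-Mul2 // r0:Add1,r1:4,r2:Mul2,r3:Add2,r4:9
cycle 5: CDB Add1=5; stall // r0:5,r1:4,r2:Mul2,r3:Add2,r4:9
cycle 6: CDB Add2=9; stall // r0:5,r1:4,r2:Mul2,r3:9,r4:9
cycle 7: CDB Mul1=72; issue MUL r4<-Mul1 // r0:5,r1:4,r2:Mul2,r3:9,r4:Mul1
cycle 8: CDB Mul2=45; issue SUB r3<-Add1 // r0:5,r1:4,r2:45,r3:Add1,r4:Mul1
cycle 9: issue ADD r4<-Add2 // r0:5,r1:4,r2:45,r3:Add1,r4:Add2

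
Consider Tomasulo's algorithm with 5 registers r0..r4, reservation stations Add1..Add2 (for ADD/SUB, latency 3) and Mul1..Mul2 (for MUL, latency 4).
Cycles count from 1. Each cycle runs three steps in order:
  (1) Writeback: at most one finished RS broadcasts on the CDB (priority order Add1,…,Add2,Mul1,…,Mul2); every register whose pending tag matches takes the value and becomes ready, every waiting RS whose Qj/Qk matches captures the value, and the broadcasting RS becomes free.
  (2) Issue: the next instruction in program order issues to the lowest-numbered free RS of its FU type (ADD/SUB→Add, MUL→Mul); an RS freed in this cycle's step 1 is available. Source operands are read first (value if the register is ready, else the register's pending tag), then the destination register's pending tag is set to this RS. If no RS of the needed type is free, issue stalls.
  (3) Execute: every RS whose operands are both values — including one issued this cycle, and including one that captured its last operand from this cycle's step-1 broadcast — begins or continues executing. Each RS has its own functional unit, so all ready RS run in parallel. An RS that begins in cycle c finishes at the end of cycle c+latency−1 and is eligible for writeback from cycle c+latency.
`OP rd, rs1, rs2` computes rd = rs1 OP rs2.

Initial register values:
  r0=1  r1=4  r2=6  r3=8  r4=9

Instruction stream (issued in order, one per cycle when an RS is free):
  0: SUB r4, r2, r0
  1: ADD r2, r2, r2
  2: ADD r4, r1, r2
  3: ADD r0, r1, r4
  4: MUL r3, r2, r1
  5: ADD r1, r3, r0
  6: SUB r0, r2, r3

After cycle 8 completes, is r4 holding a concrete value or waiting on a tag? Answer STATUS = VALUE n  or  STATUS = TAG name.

  c1: issue SUB r4<-Add1  regs: r0:1,r1:4,r2:6,r3:8,r4:Add1
  c2: issue ADD r2<-Add2  regs: r0:1,r1:4,r2:Add2,r3:8,r4:Add1
  c3: stall  regs: r0:1,r1:4,r2:Add2,r3:8,r4:Add1
  c4: CDB Add1=5; issue ADD r4<-Add1  regs: r0:1,r1:4,r2:Add2,r3:8,r4:Add1
  c5: CDB Add2=12; issue ADD r0<-Add2  regs: r0:Add2,r1:4,r2:12,r3:8,r4:Add1
  c6: issue MUL r3<-Mul1  regs: r0:Add2,r1:4,r2:12,r3:Mul1,r4:Add1
  c7: stall  regs: r0:Add2,r1:4,r2:12,r3:Mul1,r4:Add1
  c8: CDB Add1=16; issue ADD r1<-Add1  regs: r0:Add2,r1:Add1,r2:12,r3:Mul1,r4:16

STATUS = VALUE 16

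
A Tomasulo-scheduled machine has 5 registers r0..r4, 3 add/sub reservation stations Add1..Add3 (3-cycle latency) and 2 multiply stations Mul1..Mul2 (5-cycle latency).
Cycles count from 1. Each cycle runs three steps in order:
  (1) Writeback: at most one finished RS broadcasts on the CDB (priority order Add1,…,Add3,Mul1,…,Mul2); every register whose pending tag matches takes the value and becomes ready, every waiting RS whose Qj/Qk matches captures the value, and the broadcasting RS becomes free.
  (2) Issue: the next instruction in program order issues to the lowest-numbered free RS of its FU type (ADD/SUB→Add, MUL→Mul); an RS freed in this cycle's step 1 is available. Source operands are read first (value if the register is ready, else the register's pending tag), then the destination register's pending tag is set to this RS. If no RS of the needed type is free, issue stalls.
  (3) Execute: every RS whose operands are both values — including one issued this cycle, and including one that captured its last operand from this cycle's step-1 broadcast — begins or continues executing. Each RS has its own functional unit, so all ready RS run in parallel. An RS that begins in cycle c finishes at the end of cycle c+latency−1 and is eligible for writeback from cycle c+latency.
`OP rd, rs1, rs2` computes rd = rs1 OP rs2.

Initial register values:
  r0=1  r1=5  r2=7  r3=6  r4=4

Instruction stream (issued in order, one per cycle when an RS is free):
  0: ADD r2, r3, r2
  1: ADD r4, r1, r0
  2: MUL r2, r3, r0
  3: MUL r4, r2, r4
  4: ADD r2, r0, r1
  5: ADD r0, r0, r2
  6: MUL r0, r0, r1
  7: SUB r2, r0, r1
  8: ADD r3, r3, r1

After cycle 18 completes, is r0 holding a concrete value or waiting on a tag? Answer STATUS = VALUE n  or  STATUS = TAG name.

c1: issue ADD r2<-Add1 | r0:1,r1:5,r2:Add1,r3:6,r4:4
c2: issue ADD r4<-Add2 | r0:1,r1:5,r2:Add1,r3:6,r4:Add2
c3: issue MUL r2<-Mul1 | r0:1,r1:5,r2:Mul1,r3:6,r4:Add2
c4: CDB Add1=13; issue MUL r4<-Mul2 | r0:1,r1:5,r2:Mul1,r3:6,r4:Mul2
c5: CDB Add2=6; issue ADD r2<-Add1 | r0:1,r1:5,r2:Add1,r3:6,r4:Mul2
c6: issue ADD r0<-Add2 | r0:Add2,r1:5,r2:Add1,r3:6,r4:Mul2
c7: stall | r0:Add2,r1:5,r2:Add1,r3:6,r4:Mul2
c8: CDB Add1=6; stall | r0:Add2,r1:5,r2:6,r3:6,r4:Mul2
c9: CDB Mul1=6; issue MUL r0<-Mul1 | r0:Mul1,r1:5,r2:6,r3:6,r4:Mul2
c10: issue SUB r2<-Add1 | r0:Mul1,r1:5,r2:Add1,r3:6,r4:Mul2
c11: CDB Add2=7; issue ADD r3<-Add2 | r0:Mul1,r1:5,r2:Add1,r3:Add2,r4:Mul2
c12: - | r0:Mul1,r1:5,r2:Add1,r3:Add2,r4:Mul2
c13: - | r0:Mul1,r1:5,r2:Add1,r3:Add2,r4:Mul2
c14: CDB Add2=11 | r0:Mul1,r1:5,r2:Add1,r3:11,r4:Mul2
c15: CDB Mul2=36 | r0:Mul1,r1:5,r2:Add1,r3:11,r4:36
c16: CDB Mul1=35 | r0:35,r1:5,r2:Add1,r3:11,r4:36
c17: - | r0:35,r1:5,r2:Add1,r3:11,r4:36
c18: - | r0:35,r1:5,r2:Add1,r3:11,r4:36

STATUS = VALUE 35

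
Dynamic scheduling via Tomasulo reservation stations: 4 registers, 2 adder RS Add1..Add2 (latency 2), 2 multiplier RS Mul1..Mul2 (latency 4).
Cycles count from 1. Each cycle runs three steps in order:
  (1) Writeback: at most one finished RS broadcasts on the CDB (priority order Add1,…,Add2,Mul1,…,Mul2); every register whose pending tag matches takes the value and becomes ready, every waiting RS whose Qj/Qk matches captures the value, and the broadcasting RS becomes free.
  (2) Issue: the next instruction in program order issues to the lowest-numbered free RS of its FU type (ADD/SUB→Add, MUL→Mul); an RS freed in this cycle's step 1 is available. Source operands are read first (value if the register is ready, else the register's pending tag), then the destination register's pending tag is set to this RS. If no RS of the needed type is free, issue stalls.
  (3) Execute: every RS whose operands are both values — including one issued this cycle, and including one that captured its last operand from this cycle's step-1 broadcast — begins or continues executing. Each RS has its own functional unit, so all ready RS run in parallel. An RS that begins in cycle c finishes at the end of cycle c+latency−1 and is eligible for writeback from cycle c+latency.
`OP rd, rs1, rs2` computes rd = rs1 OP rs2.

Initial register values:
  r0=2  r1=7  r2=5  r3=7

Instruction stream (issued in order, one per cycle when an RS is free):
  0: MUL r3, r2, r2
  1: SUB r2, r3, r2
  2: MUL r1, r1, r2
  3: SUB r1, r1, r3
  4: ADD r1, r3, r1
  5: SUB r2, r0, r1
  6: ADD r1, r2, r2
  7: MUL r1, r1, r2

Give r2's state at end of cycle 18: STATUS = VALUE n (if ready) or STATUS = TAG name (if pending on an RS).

STATUS = VALUE -138

c1: issue MUL r3<-Mul1 | r0:2,r1:7,r2:5,r3:Mul1
c2: issue SUB r2<-Add1 | r0:2,r1:7,r2:Add1,r3:Mul1
c3: issue MUL r1<-Mul2 | r0:2,r1:Mul2,r2:Add1,r3:Mul1
c4: issue SUB r1<-Add2 | r0:2,r1:Add2,r2:Add1,r3:Mul1
c5: CDB Mul1=25; stall | r0:2,r1:Add2,r2:Add1,r3:25
c6: stall | r0:2,r1:Add2,r2:Add1,r3:25
c7: CDB Add1=20; issue ADD r1<-Add1 | r0:2,r1:Add1,r2:20,r3:25
c8: stall | r0:2,r1:Add1,r2:20,r3:25
c9: stall | r0:2,r1:Add1,r2:20,r3:25
c10: stall | r0:2,r1:Add1,r2:20,r3:25
c11: CDB Mul2=140; stall | r0:2,r1:Add1,r2:20,r3:25
c12: stall | r0:2,r1:Add1,r2:20,r3:25
c13: CDB Add2=115; issue SUB r2<-Add2 | r0:2,r1:Add1,r2:Add2,r3:25
c14: stall | r0:2,r1:Add1,r2:Add2,r3:25
c15: CDB Add1=140; issue ADD r1<-Add1 | r0:2,r1:Add1,r2:Add2,r3:25
c16: issue MUL r1<-Mul1 | r0:2,r1:Mul1,r2:Add2,r3:25
c17: CDB Add2=-138 | r0:2,r1:Mul1,r2:-138,r3:25
c18: - | r0:2,r1:Mul1,r2:-138,r3:25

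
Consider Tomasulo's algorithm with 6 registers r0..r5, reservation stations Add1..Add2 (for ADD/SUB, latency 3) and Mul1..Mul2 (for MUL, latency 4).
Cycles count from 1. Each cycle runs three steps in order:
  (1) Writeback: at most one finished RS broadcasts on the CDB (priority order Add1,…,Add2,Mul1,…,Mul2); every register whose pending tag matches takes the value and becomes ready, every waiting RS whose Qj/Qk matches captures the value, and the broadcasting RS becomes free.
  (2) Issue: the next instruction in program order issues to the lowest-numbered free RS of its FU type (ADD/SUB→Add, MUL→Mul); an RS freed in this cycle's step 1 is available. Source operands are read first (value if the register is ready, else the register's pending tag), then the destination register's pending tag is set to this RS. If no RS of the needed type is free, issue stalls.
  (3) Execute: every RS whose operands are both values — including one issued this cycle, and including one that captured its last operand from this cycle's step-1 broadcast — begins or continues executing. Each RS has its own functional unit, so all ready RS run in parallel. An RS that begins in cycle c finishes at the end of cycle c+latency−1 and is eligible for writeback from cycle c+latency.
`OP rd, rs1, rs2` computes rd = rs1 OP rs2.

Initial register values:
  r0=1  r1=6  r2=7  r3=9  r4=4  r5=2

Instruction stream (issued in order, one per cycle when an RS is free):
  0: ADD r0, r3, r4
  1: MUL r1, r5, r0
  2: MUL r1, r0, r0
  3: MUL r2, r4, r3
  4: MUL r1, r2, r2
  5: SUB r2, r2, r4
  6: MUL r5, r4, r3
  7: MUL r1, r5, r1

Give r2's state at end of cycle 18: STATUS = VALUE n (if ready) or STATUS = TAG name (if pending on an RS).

c1: issue ADD r0<-Add1 | r0:Add1,r1:6,r2:7,r3:9,r4:4,r5:2
c2: issue MUL r1<-Mul1 | r0:Add1,r1:Mul1,r2:7,r3:9,r4:4,r5:2
c3: issue MUL r1<-Mul2 | r0:Add1,r1:Mul2,r2:7,r3:9,r4:4,r5:2
c4: CDB Add1=13; stall | r0:13,r1:Mul2,r2:7,r3:9,r4:4,r5:2
c5: stall | r0:13,r1:Mul2,r2:7,r3:9,r4:4,r5:2
c6: stall | r0:13,r1:Mul2,r2:7,r3:9,r4:4,r5:2
c7: stall | r0:13,r1:Mul2,r2:7,r3:9,r4:4,r5:2
c8: CDB Mul1=26; issue MUL r2<-Mul1 | r0:13,r1:Mul2,r2:Mul1,r3:9,r4:4,r5:2
c9: CDB Mul2=169; issue MUL r1<-Mul2 | r0:13,r1:Mul2,r2:Mul1,r3:9,r4:4,r5:2
c10: issue SUB r2<-Add1 | r0:13,r1:Mul2,r2:Add1,r3:9,r4:4,r5:2
c11: stall | r0:13,r1:Mul2,r2:Add1,r3:9,r4:4,r5:2
c12: CDB Mul1=36; issue MUL r5<-Mul1 | r0:13,r1:Mul2,r2:Add1,r3:9,r4:4,r5:Mul1
c13: stall | r0:13,r1:Mul2,r2:Add1,r3:9,r4:4,r5:Mul1
c14: stall | r0:13,r1:Mul2,r2:Add1,r3:9,r4:4,r5:Mul1
c15: CDB Add1=32; stall | r0:13,r1:Mul2,r2:32,r3:9,r4:4,r5:Mul1
c16: CDB Mul1=36; issue MUL r1<-Mul1 | r0:13,r1:Mul1,r2:32,r3:9,r4:4,r5:36
c17: CDB Mul2=1296 | r0:13,r1:Mul1,r2:32,r3:9,r4:4,r5:36
c18: - | r0:13,r1:Mul1,r2:32,r3:9,r4:4,r5:36

STATUS = VALUE 32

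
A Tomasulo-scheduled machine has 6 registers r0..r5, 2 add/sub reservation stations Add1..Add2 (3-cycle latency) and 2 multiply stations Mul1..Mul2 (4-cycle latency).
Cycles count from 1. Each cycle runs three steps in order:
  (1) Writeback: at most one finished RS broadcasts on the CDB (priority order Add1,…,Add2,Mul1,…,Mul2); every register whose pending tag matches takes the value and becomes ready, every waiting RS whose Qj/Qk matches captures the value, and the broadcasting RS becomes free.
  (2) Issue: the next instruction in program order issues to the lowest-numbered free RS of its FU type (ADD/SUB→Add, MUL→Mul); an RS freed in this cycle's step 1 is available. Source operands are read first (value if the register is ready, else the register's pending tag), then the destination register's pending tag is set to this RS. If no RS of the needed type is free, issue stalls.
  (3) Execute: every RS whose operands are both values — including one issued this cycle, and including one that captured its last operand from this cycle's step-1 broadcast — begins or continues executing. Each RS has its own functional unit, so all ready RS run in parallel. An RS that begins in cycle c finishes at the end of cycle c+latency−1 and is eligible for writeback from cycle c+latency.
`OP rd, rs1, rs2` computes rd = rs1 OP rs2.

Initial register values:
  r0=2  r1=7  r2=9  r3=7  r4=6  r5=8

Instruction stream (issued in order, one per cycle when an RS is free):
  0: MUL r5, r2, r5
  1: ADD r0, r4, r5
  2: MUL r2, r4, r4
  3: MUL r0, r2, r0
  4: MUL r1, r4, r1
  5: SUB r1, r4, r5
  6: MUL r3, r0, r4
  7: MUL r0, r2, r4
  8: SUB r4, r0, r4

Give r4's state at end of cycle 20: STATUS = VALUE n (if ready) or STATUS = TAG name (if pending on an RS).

cycle 1: issue MUL r5<-Mul1 // r0:2,r1:7,r2:9,r3:7,r4:6,r5:Mul1
cycle 2: issue ADD r0<-Add1 // r0:Add1,r1:7,r2:9,r3:7,r4:6,r5:Mul1
cycle 3: issue MUL r2<-Mul2 // r0:Add1,r1:7,r2:Mul2,r3:7,r4:6,r5:Mul1
cycle 4: stall // r0:Add1,r1:7,r2:Mul2,r3:7,r4:6,r5:Mul1
cycle 5: CDB Mul1=72; issue MUL r0<-Mul1 // r0:Mul1,r1:7,r2:Mul2,r3:7,r4:6,r5:72
cycle 6: stall // r0:Mul1,r1:7,r2:Mul2,r3:7,r4:6,r5:72
cycle 7: CDB Mul2=36; issue MUL r1<-Mul2 // r0:Mul1,r1:Mul2,r2:36,r3:7,r4:6,r5:72
cycle 8: CDB Add1=78; issue SUB r1<-Add1 // r0:Mul1,r1:Add1,r2:36,r3:7,r4:6,r5:72
cycle 9: stall // r0:Mul1,r1:Add1,r2:36,r3:7,r4:6,r5:72
cycle 10: stall // r0:Mul1,r1:Add1,r2:36,r3:7,r4:6,r5:72
cycle 11: CDB Add1=-66; stall // r0:Mul1,r1:-66,r2:36,r3:7,r4:6,r5:72
cycle 12: CDB Mul1=2808; issue MUL r3<-Mul1 // r0:2808,r1:-66,r2:36,r3:Mul1,r4:6,r5:72
cycle 13: CDB Mul2=42; issue MUL r0<-Mul2 // r0:Mul2,r1:-66,r2:36,r3:Mul1,r4:6,r5:72
cycle 14: issue SUB r4<-Add1 // r0:Mul2,r1:-66,r2:36,r3:Mul1,r4:Add1,r5:72
cycle 15: - // r0:Mul2,r1:-66,r2:36,r3:Mul1,r4:Add1,r5:72
cycle 16: CDB Mul1=16848 // r0:Mul2,r1:-66,r2:36,r3:16848,r4:Add1,r5:72
cycle 17: CDB Mul2=216 // r0:216,r1:-66,r2:36,r3:16848,r4:Add1,r5:72
cycle 18: - // r0:216,r1:-66,r2:36,r3:16848,r4:Add1,r5:72
cycle 19: - // r0:216,r1:-66,r2:36,r3:16848,r4:Add1,r5:72
cycle 20: CDB Add1=210 // r0:216,r1:-66,r2:36,r3:16848,r4:210,r5:72

STATUS = VALUE 210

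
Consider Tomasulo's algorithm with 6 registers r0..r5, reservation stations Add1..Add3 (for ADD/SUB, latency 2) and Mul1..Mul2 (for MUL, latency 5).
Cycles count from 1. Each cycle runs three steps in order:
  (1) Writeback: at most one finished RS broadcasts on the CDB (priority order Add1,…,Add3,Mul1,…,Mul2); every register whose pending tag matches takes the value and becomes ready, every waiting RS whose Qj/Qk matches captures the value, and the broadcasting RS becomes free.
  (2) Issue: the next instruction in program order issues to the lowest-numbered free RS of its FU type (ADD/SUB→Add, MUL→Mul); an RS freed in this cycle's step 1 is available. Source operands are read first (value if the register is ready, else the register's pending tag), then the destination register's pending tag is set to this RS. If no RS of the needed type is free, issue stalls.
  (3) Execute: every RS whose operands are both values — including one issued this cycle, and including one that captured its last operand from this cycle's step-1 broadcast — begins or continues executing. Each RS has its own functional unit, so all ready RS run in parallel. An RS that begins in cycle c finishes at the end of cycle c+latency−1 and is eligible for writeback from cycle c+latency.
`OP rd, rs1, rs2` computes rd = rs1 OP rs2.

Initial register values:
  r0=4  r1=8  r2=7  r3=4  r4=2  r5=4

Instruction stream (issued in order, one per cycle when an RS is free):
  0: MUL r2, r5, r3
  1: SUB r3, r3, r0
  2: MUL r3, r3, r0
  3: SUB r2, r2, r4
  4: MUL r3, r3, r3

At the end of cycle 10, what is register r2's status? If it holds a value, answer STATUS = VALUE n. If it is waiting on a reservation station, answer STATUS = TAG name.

STATUS = VALUE 14

cycle 1: issue MUL r2<-Mul1 // r0:4,r1:8,r2:Mul1,r3:4,r4:2,r5:4
cycle 2: issue SUB r3<-Add1 // r0:4,r1:8,r2:Mul1,r3:Add1,r4:2,r5:4
cycle 3: issue MUL r3<-Mul2 // r0:4,r1:8,r2:Mul1,r3:Mul2,r4:2,r5:4
cycle 4: CDB Add1=0; issue SUB r2<-Add1 // r0:4,r1:8,r2:Add1,r3:Mul2,r4:2,r5:4
cycle 5: stall // r0:4,r1:8,r2:Add1,r3:Mul2,r4:2,r5:4
cycle 6: CDB Mul1=16; issue MUL r3<-Mul1 // r0:4,r1:8,r2:Add1,r3:Mul1,r4:2,r5:4
cycle 7: - // r0:4,r1:8,r2:Add1,r3:Mul1,r4:2,r5:4
cycle 8: CDB Add1=14 // r0:4,r1:8,r2:14,r3:Mul1,r4:2,r5:4
cycle 9: CDB Mul2=0 // r0:4,r1:8,r2:14,r3:Mul1,r4:2,r5:4
cycle 10: - // r0:4,r1:8,r2:14,r3:Mul1,r4:2,r5:4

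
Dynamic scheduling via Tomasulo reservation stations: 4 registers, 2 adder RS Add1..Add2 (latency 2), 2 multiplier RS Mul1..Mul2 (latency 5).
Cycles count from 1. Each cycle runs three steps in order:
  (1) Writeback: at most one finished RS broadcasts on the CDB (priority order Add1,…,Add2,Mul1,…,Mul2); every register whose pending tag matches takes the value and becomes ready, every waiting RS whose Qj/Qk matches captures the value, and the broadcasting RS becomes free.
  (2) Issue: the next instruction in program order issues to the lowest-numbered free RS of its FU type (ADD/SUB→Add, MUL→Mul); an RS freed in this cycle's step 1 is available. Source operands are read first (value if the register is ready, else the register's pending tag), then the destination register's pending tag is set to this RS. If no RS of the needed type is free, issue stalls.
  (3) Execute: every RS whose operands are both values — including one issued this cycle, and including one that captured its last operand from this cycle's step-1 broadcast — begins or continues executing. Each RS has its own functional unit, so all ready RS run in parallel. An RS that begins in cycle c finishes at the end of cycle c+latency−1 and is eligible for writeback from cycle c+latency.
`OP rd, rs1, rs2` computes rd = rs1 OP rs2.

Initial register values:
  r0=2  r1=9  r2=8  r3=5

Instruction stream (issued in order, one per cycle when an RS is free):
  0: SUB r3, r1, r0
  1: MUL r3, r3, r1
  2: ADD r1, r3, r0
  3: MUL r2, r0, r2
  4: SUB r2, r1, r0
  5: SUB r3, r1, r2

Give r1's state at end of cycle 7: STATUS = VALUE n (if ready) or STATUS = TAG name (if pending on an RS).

STATUS = TAG Add1

  c1: issue SUB r3<-Add1  regs: r0:2,r1:9,r2:8,r3:Add1
  c2: issue MUL r3<-Mul1  regs: r0:2,r1:9,r2:8,r3:Mul1
  c3: CDB Add1=7; issue ADD r1<-Add1  regs: r0:2,r1:Add1,r2:8,r3:Mul1
  c4: issue MUL r2<-Mul2  regs: r0:2,r1:Add1,r2:Mul2,r3:Mul1
  c5: issue SUB r2<-Add2  regs: r0:2,r1:Add1,r2:Add2,r3:Mul1
  c6: stall  regs: r0:2,r1:Add1,r2:Add2,r3:Mul1
  c7: stall  regs: r0:2,r1:Add1,r2:Add2,r3:Mul1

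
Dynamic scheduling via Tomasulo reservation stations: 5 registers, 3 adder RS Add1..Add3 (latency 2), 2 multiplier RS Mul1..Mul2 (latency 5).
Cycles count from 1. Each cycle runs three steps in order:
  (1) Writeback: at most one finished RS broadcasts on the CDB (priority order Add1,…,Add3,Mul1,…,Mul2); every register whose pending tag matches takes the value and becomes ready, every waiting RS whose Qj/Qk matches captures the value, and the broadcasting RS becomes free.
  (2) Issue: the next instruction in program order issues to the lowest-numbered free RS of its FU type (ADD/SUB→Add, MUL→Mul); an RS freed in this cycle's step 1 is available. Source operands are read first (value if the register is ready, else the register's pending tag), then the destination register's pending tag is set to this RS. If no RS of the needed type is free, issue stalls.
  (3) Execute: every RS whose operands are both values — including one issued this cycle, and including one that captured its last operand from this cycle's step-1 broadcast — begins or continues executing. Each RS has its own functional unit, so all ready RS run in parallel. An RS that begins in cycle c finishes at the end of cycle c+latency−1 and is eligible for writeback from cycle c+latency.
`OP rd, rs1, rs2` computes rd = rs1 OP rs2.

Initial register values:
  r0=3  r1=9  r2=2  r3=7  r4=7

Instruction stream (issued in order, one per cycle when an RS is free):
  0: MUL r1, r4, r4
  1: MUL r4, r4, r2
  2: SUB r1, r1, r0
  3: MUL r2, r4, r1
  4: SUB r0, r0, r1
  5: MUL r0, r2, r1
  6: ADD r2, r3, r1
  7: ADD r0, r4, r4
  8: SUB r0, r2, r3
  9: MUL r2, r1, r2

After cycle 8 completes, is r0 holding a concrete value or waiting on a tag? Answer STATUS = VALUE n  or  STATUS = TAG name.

STATUS = TAG Mul2

cycle 1: issue MUL r1<-Mul1 // r0:3,r1:Mul1,r2:2,r3:7,r4:7
cycle 2: issue MUL r4<-Mul2 // r0:3,r1:Mul1,r2:2,r3:7,r4:Mul2
cycle 3: issue SUB r1<-Add1 // r0:3,r1:Add1,r2:2,r3:7,r4:Mul2
cycle 4: stall // r0:3,r1:Add1,r2:2,r3:7,r4:Mul2
cycle 5: stall // r0:3,r1:Add1,r2:2,r3:7,r4:Mul2
cycle 6: CDB Mul1=49; issue MUL r2<-Mul1 // r0:3,r1:Add1,r2:Mul1,r3:7,r4:Mul2
cycle 7: CDB Mul2=14; issue SUB r0<-Add2 // r0:Add2,r1:Add1,r2:Mul1,r3:7,r4:14
cycle 8: CDB Add1=46; issue MUL r0<-Mul2 // r0:Mul2,r1:46,r2:Mul1,r3:7,r4:14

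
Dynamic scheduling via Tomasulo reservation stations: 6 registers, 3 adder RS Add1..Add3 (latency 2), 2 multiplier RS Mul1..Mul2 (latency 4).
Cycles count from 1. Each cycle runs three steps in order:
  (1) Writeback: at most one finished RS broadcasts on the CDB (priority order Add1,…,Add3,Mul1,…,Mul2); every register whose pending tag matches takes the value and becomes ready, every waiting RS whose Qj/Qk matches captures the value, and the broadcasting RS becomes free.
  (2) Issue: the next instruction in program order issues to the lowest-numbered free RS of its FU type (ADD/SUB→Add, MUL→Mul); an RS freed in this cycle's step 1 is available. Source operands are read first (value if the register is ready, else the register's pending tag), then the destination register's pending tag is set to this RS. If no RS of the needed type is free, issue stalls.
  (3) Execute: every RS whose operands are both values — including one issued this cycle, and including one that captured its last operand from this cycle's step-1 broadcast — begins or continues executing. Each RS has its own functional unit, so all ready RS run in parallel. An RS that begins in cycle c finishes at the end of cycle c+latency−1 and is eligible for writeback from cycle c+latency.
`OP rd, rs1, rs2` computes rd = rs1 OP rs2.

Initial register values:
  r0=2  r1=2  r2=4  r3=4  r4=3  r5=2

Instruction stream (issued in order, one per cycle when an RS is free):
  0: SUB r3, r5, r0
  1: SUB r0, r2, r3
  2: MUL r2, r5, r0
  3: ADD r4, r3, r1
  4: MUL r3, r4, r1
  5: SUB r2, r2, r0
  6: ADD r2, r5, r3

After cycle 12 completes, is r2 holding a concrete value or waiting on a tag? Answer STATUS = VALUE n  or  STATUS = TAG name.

STATUS = VALUE 6

c1: issue SUB r3<-Add1 | r0:2,r1:2,r2:4,r3:Add1,r4:3,r5:2
c2: issue SUB r0<-Add2 | r0:Add2,r1:2,r2:4,r3:Add1,r4:3,r5:2
c3: CDB Add1=0; issue MUL r2<-Mul1 | r0:Add2,r1:2,r2:Mul1,r3:0,r4:3,r5:2
c4: issue ADD r4<-Add1 | r0:Add2,r1:2,r2:Mul1,r3:0,r4:Add1,r5:2
c5: CDB Add2=4; issue MUL r3<-Mul2 | r0:4,r1:2,r2:Mul1,r3:Mul2,r4:Add1,r5:2
c6: CDB Add1=2; issue SUB r2<-Add1 | r0:4,r1:2,r2:Add1,r3:Mul2,r4:2,r5:2
c7: issue ADD r2<-Add2 | r0:4,r1:2,r2:Add2,r3:Mul2,r4:2,r5:2
c8: - | r0:4,r1:2,r2:Add2,r3:Mul2,r4:2,r5:2
c9: CDB Mul1=8 | r0:4,r1:2,r2:Add2,r3:Mul2,r4:2,r5:2
c10: CDB Mul2=4 | r0:4,r1:2,r2:Add2,r3:4,r4:2,r5:2
c11: CDB Add1=4 | r0:4,r1:2,r2:Add2,r3:4,r4:2,r5:2
c12: CDB Add2=6 | r0:4,r1:2,r2:6,r3:4,r4:2,r5:2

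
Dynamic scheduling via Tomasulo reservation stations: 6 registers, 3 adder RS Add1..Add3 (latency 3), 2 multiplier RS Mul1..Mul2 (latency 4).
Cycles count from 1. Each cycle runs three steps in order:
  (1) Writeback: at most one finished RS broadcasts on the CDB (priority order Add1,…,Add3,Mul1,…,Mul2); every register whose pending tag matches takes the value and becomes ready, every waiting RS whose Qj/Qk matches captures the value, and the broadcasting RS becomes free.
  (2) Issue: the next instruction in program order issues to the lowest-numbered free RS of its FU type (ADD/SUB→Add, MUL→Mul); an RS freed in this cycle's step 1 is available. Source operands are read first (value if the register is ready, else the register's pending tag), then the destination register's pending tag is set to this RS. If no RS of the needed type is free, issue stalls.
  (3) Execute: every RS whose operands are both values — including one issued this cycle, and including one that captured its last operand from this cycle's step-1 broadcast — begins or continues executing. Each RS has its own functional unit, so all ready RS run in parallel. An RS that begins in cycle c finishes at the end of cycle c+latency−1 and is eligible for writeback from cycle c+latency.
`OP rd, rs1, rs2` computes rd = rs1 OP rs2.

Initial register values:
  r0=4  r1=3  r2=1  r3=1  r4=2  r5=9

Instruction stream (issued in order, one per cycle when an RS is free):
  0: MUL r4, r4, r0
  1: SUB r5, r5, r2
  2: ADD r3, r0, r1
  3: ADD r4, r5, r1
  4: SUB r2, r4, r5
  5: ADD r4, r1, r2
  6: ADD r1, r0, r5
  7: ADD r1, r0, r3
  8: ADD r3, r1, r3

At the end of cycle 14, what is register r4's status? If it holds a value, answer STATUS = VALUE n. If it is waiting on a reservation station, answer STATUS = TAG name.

STATUS = TAG Add2

cycle 1: issue MUL r4<-Mul1 // r0:4,r1:3,r2:1,r3:1,r4:Mul1,r5:9
cycle 2: issue SUB r5<-Add1 // r0:4,r1:3,r2:1,r3:1,r4:Mul1,r5:Add1
cycle 3: issue ADD r3<-Add2 // r0:4,r1:3,r2:1,r3:Add2,r4:Mul1,r5:Add1
cycle 4: issue ADD r4<-Add3 // r0:4,r1:3,r2:1,r3:Add2,r4:Add3,r5:Add1
cycle 5: CDB Add1=8; issue SUB r2<-Add1 // r0:4,r1:3,r2:Add1,r3:Add2,r4:Add3,r5:8
cycle 6: CDB Add2=7; issue ADD r4<-Add2 // r0:4,r1:3,r2:Add1,r3:7,r4:Add2,r5:8
cycle 7: CDB Mul1=8; stall // r0:4,r1:3,r2:Add1,r3:7,r4:Add2,r5:8
cycle 8: CDB Add3=11; issue ADD r1<-Add3 // r0:4,r1:Add3,r2:Add1,r3:7,r4:Add2,r5:8
cycle 9: stall // r0:4,r1:Add3,r2:Add1,r3:7,r4:Add2,r5:8
cycle 10: stall // r0:4,r1:Add3,r2:Add1,r3:7,r4:Add2,r5:8
cycle 11: CDB Add1=3; issue ADD r1<-Add1 // r0:4,r1:Add1,r2:3,r3:7,r4:Add2,r5:8
cycle 12: CDB Add3=12; issue ADD r3<-Add3 // r0:4,r1:Add1,r2:3,r3:Add3,r4:Add2,r5:8
cycle 13: - // r0:4,r1:Add1,r2:3,r3:Add3,r4:Add2,r5:8
cycle 14: CDB Add1=11 // r0:4,r1:11,r2:3,r3:Add3,r4:Add2,r5:8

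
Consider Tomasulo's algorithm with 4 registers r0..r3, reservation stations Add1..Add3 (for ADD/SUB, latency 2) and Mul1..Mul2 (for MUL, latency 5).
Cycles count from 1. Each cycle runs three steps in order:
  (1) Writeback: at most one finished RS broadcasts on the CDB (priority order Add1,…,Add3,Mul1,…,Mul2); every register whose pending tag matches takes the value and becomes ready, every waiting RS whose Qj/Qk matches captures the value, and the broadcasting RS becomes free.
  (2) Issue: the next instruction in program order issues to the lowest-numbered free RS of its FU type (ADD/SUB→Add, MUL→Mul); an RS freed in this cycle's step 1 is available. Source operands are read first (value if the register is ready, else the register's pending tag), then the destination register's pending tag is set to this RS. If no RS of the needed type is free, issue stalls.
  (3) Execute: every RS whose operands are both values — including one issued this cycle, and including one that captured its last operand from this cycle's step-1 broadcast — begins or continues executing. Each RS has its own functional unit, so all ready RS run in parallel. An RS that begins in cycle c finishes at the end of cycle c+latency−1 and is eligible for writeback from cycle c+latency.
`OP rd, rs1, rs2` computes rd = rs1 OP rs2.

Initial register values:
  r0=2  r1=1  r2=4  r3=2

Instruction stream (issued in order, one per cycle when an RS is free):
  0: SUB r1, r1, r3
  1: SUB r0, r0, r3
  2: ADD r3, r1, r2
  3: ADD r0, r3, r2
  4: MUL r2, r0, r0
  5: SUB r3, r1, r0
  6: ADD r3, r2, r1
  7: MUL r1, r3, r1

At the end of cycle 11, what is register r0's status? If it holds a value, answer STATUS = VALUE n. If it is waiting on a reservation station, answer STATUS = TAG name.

c1: issue SUB r1<-Add1 | r0:2,r1:Add1,r2:4,r3:2
c2: issue SUB r0<-Add2 | r0:Add2,r1:Add1,r2:4,r3:2
c3: CDB Add1=-1; issue ADD r3<-Add1 | r0:Add2,r1:-1,r2:4,r3:Add1
c4: CDB Add2=0; issue ADD r0<-Add2 | r0:Add2,r1:-1,r2:4,r3:Add1
c5: CDB Add1=3; issue MUL r2<-Mul1 | r0:Add2,r1:-1,r2:Mul1,r3:3
c6: issue SUB r3<-Add1 | r0:Add2,r1:-1,r2:Mul1,r3:Add1
c7: CDB Add2=7; issue ADD r3<-Add2 | r0:7,r1:-1,r2:Mul1,r3:Add2
c8: issue MUL r1<-Mul2 | r0:7,r1:Mul2,r2:Mul1,r3:Add2
c9: CDB Add1=-8 | r0:7,r1:Mul2,r2:Mul1,r3:Add2
c10: - | r0:7,r1:Mul2,r2:Mul1,r3:Add2
c11: - | r0:7,r1:Mul2,r2:Mul1,r3:Add2

STATUS = VALUE 7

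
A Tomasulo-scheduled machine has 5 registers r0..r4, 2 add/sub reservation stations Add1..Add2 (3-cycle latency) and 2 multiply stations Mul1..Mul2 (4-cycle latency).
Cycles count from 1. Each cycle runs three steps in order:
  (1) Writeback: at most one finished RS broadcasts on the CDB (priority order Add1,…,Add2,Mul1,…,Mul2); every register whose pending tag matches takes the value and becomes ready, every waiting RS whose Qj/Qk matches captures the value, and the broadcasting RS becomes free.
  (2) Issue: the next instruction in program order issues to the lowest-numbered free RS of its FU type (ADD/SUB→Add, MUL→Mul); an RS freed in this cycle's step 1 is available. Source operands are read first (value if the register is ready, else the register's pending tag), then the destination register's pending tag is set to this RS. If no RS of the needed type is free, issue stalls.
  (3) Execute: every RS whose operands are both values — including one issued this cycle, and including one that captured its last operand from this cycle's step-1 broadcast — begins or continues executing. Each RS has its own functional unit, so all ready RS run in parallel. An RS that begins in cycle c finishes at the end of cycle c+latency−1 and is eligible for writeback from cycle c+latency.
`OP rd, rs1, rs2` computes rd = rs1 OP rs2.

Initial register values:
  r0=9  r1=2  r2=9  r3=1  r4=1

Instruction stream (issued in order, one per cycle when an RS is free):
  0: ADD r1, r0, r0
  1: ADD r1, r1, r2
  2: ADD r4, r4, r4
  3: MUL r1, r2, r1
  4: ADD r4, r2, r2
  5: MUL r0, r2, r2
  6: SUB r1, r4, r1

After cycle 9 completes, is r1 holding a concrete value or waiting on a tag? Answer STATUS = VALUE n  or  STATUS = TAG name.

STATUS = TAG Add2

c1: issue ADD r1<-Add1 | r0:9,r1:Add1,r2:9,r3:1,r4:1
c2: issue ADD r1<-Add2 | r0:9,r1:Add2,r2:9,r3:1,r4:1
c3: stall | r0:9,r1:Add2,r2:9,r3:1,r4:1
c4: CDB Add1=18; issue ADD r4<-Add1 | r0:9,r1:Add2,r2:9,r3:1,r4:Add1
c5: issue MUL r1<-Mul1 | r0:9,r1:Mul1,r2:9,r3:1,r4:Add1
c6: stall | r0:9,r1:Mul1,r2:9,r3:1,r4:Add1
c7: CDB Add1=2; issue ADD r4<-Add1 | r0:9,r1:Mul1,r2:9,r3:1,r4:Add1
c8: CDB Add2=27; issue MUL r0<-Mul2 | r0:Mul2,r1:Mul1,r2:9,r3:1,r4:Add1
c9: issue SUB r1<-Add2 | r0:Mul2,r1:Add2,r2:9,r3:1,r4:Add1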